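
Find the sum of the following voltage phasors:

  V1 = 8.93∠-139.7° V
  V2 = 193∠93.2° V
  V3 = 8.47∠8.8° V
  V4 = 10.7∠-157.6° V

Step 1 — Convert each phasor to rectangular form:
  V1 = 8.93·(cos(-139.7°) + j·sin(-139.7°)) = -6.811 - j5.776 V
  V2 = 193·(cos(93.2°) + j·sin(93.2°)) = -10.77 + j192.7 V
  V3 = 8.47·(cos(8.8°) + j·sin(8.8°)) = 8.37 + j1.296 V
  V4 = 10.7·(cos(-157.6°) + j·sin(-157.6°)) = -9.893 - j4.077 V
Step 2 — Sum components: V_total = -19.11 + j184.1 V.
Step 3 — Convert to polar: |V_total| = 185.1 V, ∠V_total = 95.9°.

V_total = 185.1∠95.9° V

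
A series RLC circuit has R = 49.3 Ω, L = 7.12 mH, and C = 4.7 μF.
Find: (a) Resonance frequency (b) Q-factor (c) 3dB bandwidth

Step 1 — Resonance: ω₀ = 1/√(LC) = 1/√(0.00712·4.7e-06) = 5467 rad/s.
Step 2 — f₀ = ω₀/(2π) = 870 Hz.
Step 3 — Series Q: Q = ω₀L/R = 5467·0.00712/49.3 = 0.7895.
Step 4 — Bandwidth: Δω = ω₀/Q = 6924 rad/s; BW = Δω/(2π) = 1102 Hz.

(a) f₀ = 870 Hz  (b) Q = 0.7895  (c) BW = 1102 Hz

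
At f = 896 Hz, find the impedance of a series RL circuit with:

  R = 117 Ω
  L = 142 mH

Step 1 — Angular frequency: ω = 2π·f = 2π·896 = 5630 rad/s.
Step 2 — Component impedances:
  R: Z = R = 117 Ω
  L: Z = jωL = j·5630·0.142 = 0 + j799.4 Ω
Step 3 — Series combination: Z_total = R + L = 117 + j799.4 Ω = 807.9∠81.7° Ω.

Z = 117 + j799.4 Ω = 807.9∠81.7° Ω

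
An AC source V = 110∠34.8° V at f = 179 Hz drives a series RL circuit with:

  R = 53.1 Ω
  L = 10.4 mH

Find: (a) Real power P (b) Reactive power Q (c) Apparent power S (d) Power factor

Step 1 — Angular frequency: ω = 2π·f = 2π·179 = 1125 rad/s.
Step 2 — Component impedances:
  R: Z = R = 53.1 Ω
  L: Z = jωL = j·1125·0.0104 = 0 + j11.7 Ω
Step 3 — Series combination: Z_total = R + L = 53.1 + j11.7 Ω = 54.37∠12.4° Ω.
Step 4 — Source phasor: V = 110∠34.8° V = 90.33 + j62.78 V.
Step 5 — Current: I = V / Z = 1.871 + j0.7702 A = 2.023∠22.4° A.
Step 6 — Complex power: S = V·I* = 217.3 + j47.87 VA.
Step 7 — Real power: P = Re(S) = 217.3 W.
Step 8 — Reactive power: Q = Im(S) = 47.87 VAR.
Step 9 — Apparent power: |S| = 222.5 VA.
Step 10 — Power factor: PF = P/|S| = 0.9766 (lagging).

(a) P = 217.3 W  (b) Q = 47.87 VAR  (c) S = 222.5 VA  (d) PF = 0.9766 (lagging)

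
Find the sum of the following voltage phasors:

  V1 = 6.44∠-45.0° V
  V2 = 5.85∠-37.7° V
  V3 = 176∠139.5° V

Step 1 — Convert each phasor to rectangular form:
  V1 = 6.44·(cos(-45.0°) + j·sin(-45.0°)) = 4.554 - j4.554 V
  V2 = 5.85·(cos(-37.7°) + j·sin(-37.7°)) = 4.629 - j3.577 V
  V3 = 176·(cos(139.5°) + j·sin(139.5°)) = -133.8 + j114.3 V
Step 2 — Sum components: V_total = -124.6 + j106.2 V.
Step 3 — Convert to polar: |V_total| = 163.7 V, ∠V_total = 139.6°.

V_total = 163.7∠139.6° V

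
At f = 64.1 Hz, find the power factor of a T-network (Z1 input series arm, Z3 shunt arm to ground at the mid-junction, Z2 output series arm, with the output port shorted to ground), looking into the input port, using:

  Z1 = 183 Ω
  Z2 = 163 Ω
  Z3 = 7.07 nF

Step 1 — Angular frequency: ω = 2π·f = 2π·64.1 = 402.8 rad/s.
Step 2 — Component impedances:
  Z1: Z = R = 183 Ω
  Z2: Z = R = 163 Ω
  Z3: Z = 1/(jωC) = -j/(ω·C) = 0 - j3.512e+05 Ω
Step 3 — With the output port shorted to ground, the output series arm Z2 runs from the junction to ground; the shunt arm Z3 also runs from the junction to ground. They appear in parallel: Z3 || Z2 = 163 - j0.07565 Ω.
Step 4 — Series with input arm Z1: Z_in = Z1 + (Z3 || Z2) = 346 - j0.07565 Ω = 346∠-0.0° Ω.
Step 5 — Power factor: PF = cos(φ) = Re(Z)/|Z| = 346/346 = 1.
Step 6 — Type: Im(Z) = -0.07565 ⇒ leading (phase φ = -0.0°).

PF = 1 (leading, φ = -0.0°)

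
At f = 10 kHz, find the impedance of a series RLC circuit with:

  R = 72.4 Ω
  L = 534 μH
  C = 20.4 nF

Step 1 — Angular frequency: ω = 2π·f = 2π·1e+04 = 6.283e+04 rad/s.
Step 2 — Component impedances:
  R: Z = R = 72.4 Ω
  L: Z = jωL = j·6.283e+04·0.000534 = 0 + j33.55 Ω
  C: Z = 1/(jωC) = -j/(ω·C) = 0 - j780.2 Ω
Step 3 — Series combination: Z_total = R + L + C = 72.4 - j746.6 Ω = 750.1∠-84.5° Ω.

Z = 72.4 - j746.6 Ω = 750.1∠-84.5° Ω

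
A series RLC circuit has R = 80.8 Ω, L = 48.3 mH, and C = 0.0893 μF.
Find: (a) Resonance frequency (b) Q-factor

Step 1 — Resonance condition Im(Z)=0 gives ω₀ = 1/√(LC).
Step 2 — ω₀ = 1/√(0.0483·8.93e-08) = 1.523e+04 rad/s.
Step 3 — f₀ = ω₀/(2π) = 2423 Hz.
Step 4 — Series Q: Q = ω₀L/R = 1.523e+04·0.0483/80.8 = 9.102.

(a) f₀ = 2423 Hz  (b) Q = 9.102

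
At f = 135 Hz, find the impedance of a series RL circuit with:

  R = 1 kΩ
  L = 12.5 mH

Step 1 — Angular frequency: ω = 2π·f = 2π·135 = 848.2 rad/s.
Step 2 — Component impedances:
  R: Z = R = 1000 Ω
  L: Z = jωL = j·848.2·0.0125 = 0 + j10.6 Ω
Step 3 — Series combination: Z_total = R + L = 1000 + j10.6 Ω = 1000∠0.6° Ω.

Z = 1000 + j10.6 Ω = 1000∠0.6° Ω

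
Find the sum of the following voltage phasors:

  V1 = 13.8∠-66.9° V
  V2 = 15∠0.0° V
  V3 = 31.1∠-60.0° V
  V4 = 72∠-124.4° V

Step 1 — Convert each phasor to rectangular form:
  V1 = 13.8·(cos(-66.9°) + j·sin(-66.9°)) = 5.414 - j12.69 V
  V2 = 15·(cos(0.0°) + j·sin(0.0°)) = 15 V
  V3 = 31.1·(cos(-60.0°) + j·sin(-60.0°)) = 15.55 - j26.93 V
  V4 = 72·(cos(-124.4°) + j·sin(-124.4°)) = -40.68 - j59.41 V
Step 2 — Sum components: V_total = -4.713 - j99.04 V.
Step 3 — Convert to polar: |V_total| = 99.15 V, ∠V_total = -92.7°.

V_total = 99.15∠-92.7° V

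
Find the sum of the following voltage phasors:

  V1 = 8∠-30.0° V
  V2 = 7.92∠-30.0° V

Step 1 — Convert each phasor to rectangular form:
  V1 = 8·(cos(-30.0°) + j·sin(-30.0°)) = 6.928 - j4 V
  V2 = 7.92·(cos(-30.0°) + j·sin(-30.0°)) = 6.859 - j3.96 V
Step 2 — Sum components: V_total = 13.79 - j7.96 V.
Step 3 — Convert to polar: |V_total| = 15.92 V, ∠V_total = -30.0°.

V_total = 15.92∠-30.0° V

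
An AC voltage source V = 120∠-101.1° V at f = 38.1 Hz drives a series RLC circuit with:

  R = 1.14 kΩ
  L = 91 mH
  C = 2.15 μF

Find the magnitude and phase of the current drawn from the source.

Step 1 — Angular frequency: ω = 2π·f = 2π·38.1 = 239.4 rad/s.
Step 2 — Component impedances:
  R: Z = R = 1140 Ω
  L: Z = jωL = j·239.4·0.091 = 0 + j21.78 Ω
  C: Z = 1/(jωC) = -j/(ω·C) = 0 - j1943 Ω
Step 3 — Series combination: Z_total = R + L + C = 1140 - j1921 Ω = 2234∠-59.3° Ω.
Step 4 — Source phasor: V = 120∠-101.1° V = -23.1 - j117.8 V.
Step 5 — Ohm's law: I = V / Z_total = (-23.1 - j117.8) / (1140 - j1921) = 0.04005 - j0.03579 A.
Step 6 — Convert to polar: |I| = 0.05372 A, ∠I = -41.8°.

I = 0.05372∠-41.8° A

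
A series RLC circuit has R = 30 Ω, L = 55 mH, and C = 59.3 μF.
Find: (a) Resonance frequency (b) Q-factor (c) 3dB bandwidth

Step 1 — Resonance: ω₀ = 1/√(LC) = 1/√(0.055·5.93e-05) = 553.7 rad/s.
Step 2 — f₀ = ω₀/(2π) = 88.13 Hz.
Step 3 — Series Q: Q = ω₀L/R = 553.7·0.055/30 = 1.015.
Step 4 — Bandwidth: Δω = ω₀/Q = 545.5 rad/s; BW = Δω/(2π) = 86.81 Hz.

(a) f₀ = 88.13 Hz  (b) Q = 1.015  (c) BW = 86.81 Hz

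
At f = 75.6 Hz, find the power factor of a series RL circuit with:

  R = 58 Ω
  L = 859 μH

Step 1 — Angular frequency: ω = 2π·f = 2π·75.6 = 475 rad/s.
Step 2 — Component impedances:
  R: Z = R = 58 Ω
  L: Z = jωL = j·475·0.000859 = 0 + j0.408 Ω
Step 3 — Series combination: Z_total = R + L = 58 + j0.408 Ω = 58∠0.4° Ω.
Step 4 — Power factor: PF = cos(φ) = Re(Z)/|Z| = 58/58 = 1.
Step 5 — Type: Im(Z) = 0.408 ⇒ lagging (phase φ = 0.4°).

PF = 1 (lagging, φ = 0.4°)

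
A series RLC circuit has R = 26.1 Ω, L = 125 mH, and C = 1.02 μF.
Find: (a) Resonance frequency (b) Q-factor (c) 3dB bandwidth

Step 1 — Resonance: ω₀ = 1/√(LC) = 1/√(0.125·1.02e-06) = 2801 rad/s.
Step 2 — f₀ = ω₀/(2π) = 445.7 Hz.
Step 3 — Series Q: Q = ω₀L/R = 2801·0.125/26.1 = 13.41.
Step 4 — Bandwidth: Δω = ω₀/Q = 208.8 rad/s; BW = Δω/(2π) = 33.23 Hz.

(a) f₀ = 445.7 Hz  (b) Q = 13.41  (c) BW = 33.23 Hz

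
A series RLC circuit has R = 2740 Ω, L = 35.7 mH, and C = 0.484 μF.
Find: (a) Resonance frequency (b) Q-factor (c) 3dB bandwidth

Step 1 — Resonance: ω₀ = 1/√(LC) = 1/√(0.0357·4.84e-07) = 7608 rad/s.
Step 2 — f₀ = ω₀/(2π) = 1211 Hz.
Step 3 — Series Q: Q = ω₀L/R = 7608·0.0357/2740 = 0.09912.
Step 4 — Bandwidth: Δω = ω₀/Q = 7.675e+04 rad/s; BW = Δω/(2π) = 1.222e+04 Hz.

(a) f₀ = 1211 Hz  (b) Q = 0.09912  (c) BW = 1.222e+04 Hz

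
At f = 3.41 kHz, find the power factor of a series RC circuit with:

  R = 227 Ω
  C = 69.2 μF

Step 1 — Angular frequency: ω = 2π·f = 2π·3410 = 2.143e+04 rad/s.
Step 2 — Component impedances:
  R: Z = R = 227 Ω
  C: Z = 1/(jωC) = -j/(ω·C) = 0 - j0.6745 Ω
Step 3 — Series combination: Z_total = R + C = 227 - j0.6745 Ω = 227∠-0.2° Ω.
Step 4 — Power factor: PF = cos(φ) = Re(Z)/|Z| = 227/227 = 1.
Step 5 — Type: Im(Z) = -0.6745 ⇒ leading (phase φ = -0.2°).

PF = 1 (leading, φ = -0.2°)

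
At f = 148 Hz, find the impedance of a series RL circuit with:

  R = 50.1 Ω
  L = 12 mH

Step 1 — Angular frequency: ω = 2π·f = 2π·148 = 929.9 rad/s.
Step 2 — Component impedances:
  R: Z = R = 50.1 Ω
  L: Z = jωL = j·929.9·0.012 = 0 + j11.16 Ω
Step 3 — Series combination: Z_total = R + L = 50.1 + j11.16 Ω = 51.33∠12.6° Ω.

Z = 50.1 + j11.16 Ω = 51.33∠12.6° Ω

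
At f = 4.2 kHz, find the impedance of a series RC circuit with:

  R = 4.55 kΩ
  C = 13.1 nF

Step 1 — Angular frequency: ω = 2π·f = 2π·4200 = 2.639e+04 rad/s.
Step 2 — Component impedances:
  R: Z = R = 4550 Ω
  C: Z = 1/(jωC) = -j/(ω·C) = 0 - j2893 Ω
Step 3 — Series combination: Z_total = R + C = 4550 - j2893 Ω = 5392∠-32.4° Ω.

Z = 4550 - j2893 Ω = 5392∠-32.4° Ω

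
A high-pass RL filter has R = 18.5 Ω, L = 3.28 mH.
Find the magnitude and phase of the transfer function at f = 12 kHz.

Step 1 — Angular frequency: ω = 2π·1.2e+04 = 7.54e+04 rad/s.
Step 2 — Transfer function: H(jω) = jωL/(R + jωL).
Step 3 — Numerator jωL = j·247.3; denominator R + jωL = 18.5 + j247.3.
Step 4 — H = 0.9944 + j0.07439.
Step 5 — Magnitude: |H| = 0.9972 (-0.0 dB); phase: φ = 4.3°.

|H| = 0.9972 (-0.0 dB), φ = 4.3°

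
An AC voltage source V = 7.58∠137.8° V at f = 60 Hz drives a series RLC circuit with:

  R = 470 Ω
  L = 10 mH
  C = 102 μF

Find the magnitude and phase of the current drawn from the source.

Step 1 — Angular frequency: ω = 2π·f = 2π·60 = 377 rad/s.
Step 2 — Component impedances:
  R: Z = R = 470 Ω
  L: Z = jωL = j·377·0.01 = 0 + j3.77 Ω
  C: Z = 1/(jωC) = -j/(ω·C) = 0 - j26.01 Ω
Step 3 — Series combination: Z_total = R + L + C = 470 - j22.24 Ω = 470.5∠-2.7° Ω.
Step 4 — Source phasor: V = 7.58∠137.8° V = -5.615 + j5.092 V.
Step 5 — Ohm's law: I = V / Z_total = (-5.615 + j5.092) / (470 - j22.24) = -0.01243 + j0.01025 A.
Step 6 — Convert to polar: |I| = 0.01611 A, ∠I = 140.5°.

I = 0.01611∠140.5° A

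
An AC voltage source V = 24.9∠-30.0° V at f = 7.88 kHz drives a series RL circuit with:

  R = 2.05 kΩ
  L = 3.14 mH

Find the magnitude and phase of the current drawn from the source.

Step 1 — Angular frequency: ω = 2π·f = 2π·7880 = 4.951e+04 rad/s.
Step 2 — Component impedances:
  R: Z = R = 2050 Ω
  L: Z = jωL = j·4.951e+04·0.00314 = 0 + j155.5 Ω
Step 3 — Series combination: Z_total = R + L = 2050 + j155.5 Ω = 2056∠4.3° Ω.
Step 4 — Source phasor: V = 24.9∠-30.0° V = 21.56 - j12.45 V.
Step 5 — Ohm's law: I = V / Z_total = (21.56 - j12.45) / (2050 + j155.5) = 0.01 - j0.006832 A.
Step 6 — Convert to polar: |I| = 0.01211 A, ∠I = -34.3°.

I = 0.01211∠-34.3° A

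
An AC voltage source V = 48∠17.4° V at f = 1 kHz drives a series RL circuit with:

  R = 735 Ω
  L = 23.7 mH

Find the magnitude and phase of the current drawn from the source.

Step 1 — Angular frequency: ω = 2π·f = 2π·1000 = 6283 rad/s.
Step 2 — Component impedances:
  R: Z = R = 735 Ω
  L: Z = jωL = j·6283·0.0237 = 0 + j148.9 Ω
Step 3 — Series combination: Z_total = R + L = 735 + j148.9 Ω = 749.9∠11.5° Ω.
Step 4 — Source phasor: V = 48∠17.4° V = 45.8 + j14.35 V.
Step 5 — Ohm's law: I = V / Z_total = (45.8 + j14.35) / (735 + j148.9) = 0.06366 + j0.006631 A.
Step 6 — Convert to polar: |I| = 0.06401 A, ∠I = 5.9°.

I = 0.06401∠5.9° A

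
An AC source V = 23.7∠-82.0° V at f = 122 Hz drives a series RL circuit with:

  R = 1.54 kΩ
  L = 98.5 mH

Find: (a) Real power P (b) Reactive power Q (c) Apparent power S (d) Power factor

Step 1 — Angular frequency: ω = 2π·f = 2π·122 = 766.5 rad/s.
Step 2 — Component impedances:
  R: Z = R = 1540 Ω
  L: Z = jωL = j·766.5·0.0985 = 0 + j75.51 Ω
Step 3 — Series combination: Z_total = R + L = 1540 + j75.51 Ω = 1542∠2.8° Ω.
Step 4 — Source phasor: V = 23.7∠-82.0° V = 3.298 - j23.47 V.
Step 5 — Current: I = V / Z = 0.001391 - j0.01531 A = 0.01537∠-84.8° A.
Step 6 — Complex power: S = V·I* = 0.3639 + j0.01784 VA.
Step 7 — Real power: P = Re(S) = 0.3639 W.
Step 8 — Reactive power: Q = Im(S) = 0.01784 VAR.
Step 9 — Apparent power: |S| = 0.3643 VA.
Step 10 — Power factor: PF = P/|S| = 0.9988 (lagging).

(a) P = 0.3639 W  (b) Q = 0.01784 VAR  (c) S = 0.3643 VA  (d) PF = 0.9988 (lagging)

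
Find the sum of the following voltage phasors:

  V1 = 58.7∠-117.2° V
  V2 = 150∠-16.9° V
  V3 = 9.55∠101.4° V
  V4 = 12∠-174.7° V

Step 1 — Convert each phasor to rectangular form:
  V1 = 58.7·(cos(-117.2°) + j·sin(-117.2°)) = -26.83 - j52.21 V
  V2 = 150·(cos(-16.9°) + j·sin(-16.9°)) = 143.5 - j43.61 V
  V3 = 9.55·(cos(101.4°) + j·sin(101.4°)) = -1.888 + j9.362 V
  V4 = 12·(cos(-174.7°) + j·sin(-174.7°)) = -11.95 - j1.108 V
Step 2 — Sum components: V_total = 102.9 - j87.56 V.
Step 3 — Convert to polar: |V_total| = 135.1 V, ∠V_total = -40.4°.

V_total = 135.1∠-40.4° V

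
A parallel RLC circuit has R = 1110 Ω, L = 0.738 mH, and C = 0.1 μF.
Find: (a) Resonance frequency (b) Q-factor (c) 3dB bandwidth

Step 1 — Resonance: ω₀ = 1/√(LC) = 1/√(0.000738·1e-07) = 1.164e+05 rad/s.
Step 2 — f₀ = ω₀/(2π) = 1.853e+04 Hz.
Step 3 — Parallel Q: Q = R/(ω₀L) = 1110/(1.164e+05·0.000738) = 12.92.
Step 4 — Bandwidth: Δω = ω₀/Q = 9009 rad/s; BW = Δω/(2π) = 1434 Hz.

(a) f₀ = 1.853e+04 Hz  (b) Q = 12.92  (c) BW = 1434 Hz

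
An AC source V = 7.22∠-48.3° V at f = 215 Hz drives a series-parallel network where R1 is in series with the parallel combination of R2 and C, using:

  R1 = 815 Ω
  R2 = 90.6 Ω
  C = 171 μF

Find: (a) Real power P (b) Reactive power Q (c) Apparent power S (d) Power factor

Step 1 — Angular frequency: ω = 2π·f = 2π·215 = 1351 rad/s.
Step 2 — Component impedances:
  R1: Z = R = 815 Ω
  R2: Z = R = 90.6 Ω
  C: Z = 1/(jωC) = -j/(ω·C) = 0 - j4.329 Ω
Step 3 — Parallel branch: R2 || C = 1/(1/R2 + 1/C) = 0.2064 - j4.319 Ω.
Step 4 — Series with R1: Z_total = R1 + (R2 || C) = 815.2 - j4.319 Ω = 815.2∠-0.3° Ω.
Step 5 — Source phasor: V = 7.22∠-48.3° V = 4.803 - j5.391 V.
Step 6 — Current: I = V / Z = 0.005927 - j0.006581 A = 0.008857∠-48.0° A.
Step 7 — Complex power: S = V·I* = 0.06394 - j0.0003388 VA.
Step 8 — Real power: P = Re(S) = 0.06394 W.
Step 9 — Reactive power: Q = Im(S) = -0.0003388 VAR.
Step 10 — Apparent power: |S| = 0.06394 VA.
Step 11 — Power factor: PF = P/|S| = 1 (leading).

(a) P = 0.06394 W  (b) Q = -0.0003388 VAR  (c) S = 0.06394 VA  (d) PF = 1 (leading)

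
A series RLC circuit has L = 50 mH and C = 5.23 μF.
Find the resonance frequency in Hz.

Step 1 — Resonance condition Im(Z)=0 gives ω₀ = 1/√(LC).
Step 2 — ω₀ = 1/√(0.05·5.23e-06) = 1956 rad/s.
Step 3 — f₀ = ω₀/(2π) = 311.2 Hz.

f₀ = 311.2 Hz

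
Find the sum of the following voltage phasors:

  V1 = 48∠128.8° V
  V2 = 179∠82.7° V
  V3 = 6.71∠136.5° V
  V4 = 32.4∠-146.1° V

Step 1 — Convert each phasor to rectangular form:
  V1 = 48·(cos(128.8°) + j·sin(128.8°)) = -30.08 + j37.41 V
  V2 = 179·(cos(82.7°) + j·sin(82.7°)) = 22.74 + j177.5 V
  V3 = 6.71·(cos(136.5°) + j·sin(136.5°)) = -4.867 + j4.619 V
  V4 = 32.4·(cos(-146.1°) + j·sin(-146.1°)) = -26.89 - j18.07 V
Step 2 — Sum components: V_total = -39.09 + j201.5 V.
Step 3 — Convert to polar: |V_total| = 205.3 V, ∠V_total = 101.0°.

V_total = 205.3∠101.0° V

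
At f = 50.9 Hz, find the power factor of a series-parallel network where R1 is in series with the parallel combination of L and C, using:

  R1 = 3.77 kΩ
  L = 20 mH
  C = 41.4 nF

Step 1 — Angular frequency: ω = 2π·f = 2π·50.9 = 319.8 rad/s.
Step 2 — Component impedances:
  R1: Z = R = 3770 Ω
  L: Z = jωL = j·319.8·0.02 = 0 + j6.396 Ω
  C: Z = 1/(jωC) = -j/(ω·C) = 0 - j7.553e+04 Ω
Step 3 — Parallel branch: L || C = 1/(1/L + 1/C) = 0 + j6.397 Ω.
Step 4 — Series with R1: Z_total = R1 + (L || C) = 3770 + j6.397 Ω = 3770∠0.1° Ω.
Step 5 — Power factor: PF = cos(φ) = Re(Z)/|Z| = 3770/3770 = 1.
Step 6 — Type: Im(Z) = 6.397 ⇒ lagging (phase φ = 0.1°).

PF = 1 (lagging, φ = 0.1°)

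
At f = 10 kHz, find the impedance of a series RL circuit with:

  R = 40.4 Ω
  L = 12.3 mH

Step 1 — Angular frequency: ω = 2π·f = 2π·1e+04 = 6.283e+04 rad/s.
Step 2 — Component impedances:
  R: Z = R = 40.4 Ω
  L: Z = jωL = j·6.283e+04·0.0123 = 0 + j772.8 Ω
Step 3 — Series combination: Z_total = R + L = 40.4 + j772.8 Ω = 773.9∠87.0° Ω.

Z = 40.4 + j772.8 Ω = 773.9∠87.0° Ω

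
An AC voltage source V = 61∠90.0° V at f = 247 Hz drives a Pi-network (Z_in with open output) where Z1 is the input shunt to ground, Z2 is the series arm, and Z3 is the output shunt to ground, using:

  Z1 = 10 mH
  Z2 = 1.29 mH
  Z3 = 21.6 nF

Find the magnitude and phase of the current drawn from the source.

Step 1 — Angular frequency: ω = 2π·f = 2π·247 = 1552 rad/s.
Step 2 — Component impedances:
  Z1: Z = jωL = j·1552·0.01 = 0 + j15.52 Ω
  Z2: Z = jωL = j·1552·0.00129 = 0 + j2.002 Ω
  Z3: Z = 1/(jωC) = -j/(ω·C) = 0 - j2.983e+04 Ω
Step 3 — With open output, the series arm Z2 and the output shunt Z3 appear in series to ground: Z2 + Z3 = 0 - j2.983e+04 Ω.
Step 4 — Parallel with input shunt Z1: Z_in = Z1 || (Z2 + Z3) = 0 + j15.53 Ω = 15.53∠90.0° Ω.
Step 5 — Source phasor: V = 61∠90.0° V = 0 + j61 V.
Step 6 — Ohm's law: I = V / Z_total = (0 + j61) / (0 + j15.53) = 3.929 A.
Step 7 — Convert to polar: |I| = 3.929 A, ∠I = -0.0°.

I = 3.929∠-0.0° A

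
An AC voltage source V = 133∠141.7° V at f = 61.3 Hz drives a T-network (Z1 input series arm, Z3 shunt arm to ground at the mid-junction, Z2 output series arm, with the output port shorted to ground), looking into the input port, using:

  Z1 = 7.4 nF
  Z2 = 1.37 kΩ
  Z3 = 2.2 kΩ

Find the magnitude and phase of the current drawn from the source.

Step 1 — Angular frequency: ω = 2π·f = 2π·61.3 = 385.2 rad/s.
Step 2 — Component impedances:
  Z1: Z = 1/(jωC) = -j/(ω·C) = 0 - j3.509e+05 Ω
  Z2: Z = R = 1370 Ω
  Z3: Z = R = 2200 Ω
Step 3 — With the output port shorted to ground, the output series arm Z2 runs from the junction to ground; the shunt arm Z3 also runs from the junction to ground. They appear in parallel: Z3 || Z2 = 844.3 Ω.
Step 4 — Series with input arm Z1: Z_in = Z1 + (Z3 || Z2) = 844.3 - j3.509e+05 Ω = 3.509e+05∠-89.9° Ω.
Step 5 — Source phasor: V = 133∠141.7° V = -104.4 + j82.43 V.
Step 6 — Ohm's law: I = V / Z_total = (-104.4 + j82.43) / (844.3 - j3.509e+05) = -0.0002357 - j0.0002969 A.
Step 7 — Convert to polar: |I| = 0.0003791 A, ∠I = -128.4°.

I = 0.0003791∠-128.4° A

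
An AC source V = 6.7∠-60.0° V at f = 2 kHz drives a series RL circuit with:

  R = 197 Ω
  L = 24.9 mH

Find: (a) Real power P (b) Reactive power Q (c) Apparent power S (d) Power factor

Step 1 — Angular frequency: ω = 2π·f = 2π·2000 = 1.257e+04 rad/s.
Step 2 — Component impedances:
  R: Z = R = 197 Ω
  L: Z = jωL = j·1.257e+04·0.0249 = 0 + j312.9 Ω
Step 3 — Series combination: Z_total = R + L = 197 + j312.9 Ω = 369.8∠57.8° Ω.
Step 4 — Source phasor: V = 6.7∠-60.0° V = 3.35 - j5.802 V.
Step 5 — Current: I = V / Z = -0.008453 - j0.01603 A = 0.01812∠-117.8° A.
Step 6 — Complex power: S = V·I* = 0.06468 + j0.1027 VA.
Step 7 — Real power: P = Re(S) = 0.06468 W.
Step 8 — Reactive power: Q = Im(S) = 0.1027 VAR.
Step 9 — Apparent power: |S| = 0.1214 VA.
Step 10 — Power factor: PF = P/|S| = 0.5328 (lagging).

(a) P = 0.06468 W  (b) Q = 0.1027 VAR  (c) S = 0.1214 VA  (d) PF = 0.5328 (lagging)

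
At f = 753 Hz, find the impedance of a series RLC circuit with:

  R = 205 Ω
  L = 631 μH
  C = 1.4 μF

Step 1 — Angular frequency: ω = 2π·f = 2π·753 = 4731 rad/s.
Step 2 — Component impedances:
  R: Z = R = 205 Ω
  L: Z = jωL = j·4731·0.000631 = 0 + j2.985 Ω
  C: Z = 1/(jωC) = -j/(ω·C) = 0 - j151 Ω
Step 3 — Series combination: Z_total = R + L + C = 205 - j148 Ω = 252.8∠-35.8° Ω.

Z = 205 - j148 Ω = 252.8∠-35.8° Ω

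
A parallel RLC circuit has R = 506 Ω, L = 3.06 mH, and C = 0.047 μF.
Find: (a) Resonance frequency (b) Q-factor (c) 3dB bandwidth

Step 1 — Resonance: ω₀ = 1/√(LC) = 1/√(0.00306·4.7e-08) = 8.339e+04 rad/s.
Step 2 — f₀ = ω₀/(2π) = 1.327e+04 Hz.
Step 3 — Parallel Q: Q = R/(ω₀L) = 506/(8.339e+04·0.00306) = 1.983.
Step 4 — Bandwidth: Δω = ω₀/Q = 4.205e+04 rad/s; BW = Δω/(2π) = 6692 Hz.

(a) f₀ = 1.327e+04 Hz  (b) Q = 1.983  (c) BW = 6692 Hz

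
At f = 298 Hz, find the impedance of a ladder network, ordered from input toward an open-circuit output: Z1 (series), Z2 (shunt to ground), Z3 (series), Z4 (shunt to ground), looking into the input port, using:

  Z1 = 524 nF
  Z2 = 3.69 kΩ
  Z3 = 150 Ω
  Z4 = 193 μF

Step 1 — Angular frequency: ω = 2π·f = 2π·298 = 1872 rad/s.
Step 2 — Component impedances:
  Z1: Z = 1/(jωC) = -j/(ω·C) = 0 - j1019 Ω
  Z2: Z = R = 3690 Ω
  Z3: Z = R = 150 Ω
  Z4: Z = 1/(jωC) = -j/(ω·C) = 0 - j2.767 Ω
Step 3 — Ladder network (open output): work backward from the far end, alternating series and parallel combinations. Z_in = 144.1 - j1022 Ω = 1032∠-82.0° Ω.

Z = 144.1 - j1022 Ω = 1032∠-82.0° Ω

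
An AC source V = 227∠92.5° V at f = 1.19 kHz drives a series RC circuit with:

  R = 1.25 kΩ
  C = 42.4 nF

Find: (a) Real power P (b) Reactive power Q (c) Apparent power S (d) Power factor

Step 1 — Angular frequency: ω = 2π·f = 2π·1190 = 7477 rad/s.
Step 2 — Component impedances:
  R: Z = R = 1250 Ω
  C: Z = 1/(jωC) = -j/(ω·C) = 0 - j3154 Ω
Step 3 — Series combination: Z_total = R + C = 1250 - j3154 Ω = 3393∠-68.4° Ω.
Step 4 — Source phasor: V = 227∠92.5° V = -9.902 + j226.8 V.
Step 5 — Current: I = V / Z = -0.06321 + j0.02191 A = 0.0669∠160.9° A.
Step 6 — Complex power: S = V·I* = 5.595 - j14.12 VA.
Step 7 — Real power: P = Re(S) = 5.595 W.
Step 8 — Reactive power: Q = Im(S) = -14.12 VAR.
Step 9 — Apparent power: |S| = 15.19 VA.
Step 10 — Power factor: PF = P/|S| = 0.3684 (leading).

(a) P = 5.595 W  (b) Q = -14.12 VAR  (c) S = 15.19 VA  (d) PF = 0.3684 (leading)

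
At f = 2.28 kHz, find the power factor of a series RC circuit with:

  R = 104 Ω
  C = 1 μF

Step 1 — Angular frequency: ω = 2π·f = 2π·2280 = 1.433e+04 rad/s.
Step 2 — Component impedances:
  R: Z = R = 104 Ω
  C: Z = 1/(jωC) = -j/(ω·C) = 0 - j69.8 Ω
Step 3 — Series combination: Z_total = R + C = 104 - j69.8 Ω = 125.3∠-33.9° Ω.
Step 4 — Power factor: PF = cos(φ) = Re(Z)/|Z| = 104/125.25 = 0.8303.
Step 5 — Type: Im(Z) = -69.8 ⇒ leading (phase φ = -33.9°).

PF = 0.8303 (leading, φ = -33.9°)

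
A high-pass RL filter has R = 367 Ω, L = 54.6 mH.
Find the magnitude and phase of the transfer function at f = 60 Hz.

Step 1 — Angular frequency: ω = 2π·60 = 377 rad/s.
Step 2 — Transfer function: H(jω) = jωL/(R + jωL).
Step 3 — Numerator jωL = j·20.58; denominator R + jωL = 367 + j20.58.
Step 4 — H = 0.003136 + j0.05591.
Step 5 — Magnitude: |H| = 0.056 (-25.0 dB); phase: φ = 86.8°.

|H| = 0.056 (-25.0 dB), φ = 86.8°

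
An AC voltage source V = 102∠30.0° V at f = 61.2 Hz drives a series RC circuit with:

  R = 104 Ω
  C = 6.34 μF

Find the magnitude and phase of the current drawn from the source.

Step 1 — Angular frequency: ω = 2π·f = 2π·61.2 = 384.5 rad/s.
Step 2 — Component impedances:
  R: Z = R = 104 Ω
  C: Z = 1/(jωC) = -j/(ω·C) = 0 - j410.2 Ω
Step 3 — Series combination: Z_total = R + C = 104 - j410.2 Ω = 423.2∠-75.8° Ω.
Step 4 — Source phasor: V = 102∠30.0° V = 88.33 + j51 V.
Step 5 — Ohm's law: I = V / Z_total = (88.33 + j51) / (104 - j410.2) = -0.06552 + j0.232 A.
Step 6 — Convert to polar: |I| = 0.241 A, ∠I = 105.8°.

I = 0.241∠105.8° A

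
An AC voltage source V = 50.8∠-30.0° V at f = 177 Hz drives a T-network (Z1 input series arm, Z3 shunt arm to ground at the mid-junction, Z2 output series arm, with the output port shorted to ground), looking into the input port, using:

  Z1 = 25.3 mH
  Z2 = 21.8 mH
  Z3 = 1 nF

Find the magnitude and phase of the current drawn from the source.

Step 1 — Angular frequency: ω = 2π·f = 2π·177 = 1112 rad/s.
Step 2 — Component impedances:
  Z1: Z = jωL = j·1112·0.0253 = 0 + j28.14 Ω
  Z2: Z = jωL = j·1112·0.0218 = 0 + j24.24 Ω
  Z3: Z = 1/(jωC) = -j/(ω·C) = 0 - j8.992e+05 Ω
Step 3 — With the output port shorted to ground, the output series arm Z2 runs from the junction to ground; the shunt arm Z3 also runs from the junction to ground. They appear in parallel: Z3 || Z2 = 0 + j24.24 Ω.
Step 4 — Series with input arm Z1: Z_in = Z1 + (Z3 || Z2) = 0 + j52.38 Ω = 52.38∠90.0° Ω.
Step 5 — Source phasor: V = 50.8∠-30.0° V = 43.99 - j25.4 V.
Step 6 — Ohm's law: I = V / Z_total = (43.99 - j25.4) / (0 + j52.38) = -0.4849 - j0.8399 A.
Step 7 — Convert to polar: |I| = 0.9698 A, ∠I = -120.0°.

I = 0.9698∠-120.0° A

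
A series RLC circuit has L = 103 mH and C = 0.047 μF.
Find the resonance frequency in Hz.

Step 1 — Resonance condition Im(Z)=0 gives ω₀ = 1/√(LC).
Step 2 — ω₀ = 1/√(0.103·4.7e-08) = 1.437e+04 rad/s.
Step 3 — f₀ = ω₀/(2π) = 2287 Hz.

f₀ = 2287 Hz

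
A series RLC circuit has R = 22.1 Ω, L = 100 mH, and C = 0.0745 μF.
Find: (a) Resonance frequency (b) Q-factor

Step 1 — Resonance condition Im(Z)=0 gives ω₀ = 1/√(LC).
Step 2 — ω₀ = 1/√(0.1·7.45e-08) = 1.159e+04 rad/s.
Step 3 — f₀ = ω₀/(2π) = 1844 Hz.
Step 4 — Series Q: Q = ω₀L/R = 1.159e+04·0.1/22.1 = 52.42.

(a) f₀ = 1844 Hz  (b) Q = 52.42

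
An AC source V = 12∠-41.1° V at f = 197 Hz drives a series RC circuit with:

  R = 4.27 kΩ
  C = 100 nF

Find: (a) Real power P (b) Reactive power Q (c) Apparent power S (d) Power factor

Step 1 — Angular frequency: ω = 2π·f = 2π·197 = 1238 rad/s.
Step 2 — Component impedances:
  R: Z = R = 4270 Ω
  C: Z = 1/(jωC) = -j/(ω·C) = 0 - j8079 Ω
Step 3 — Series combination: Z_total = R + C = 4270 - j8079 Ω = 9138∠-62.1° Ω.
Step 4 — Source phasor: V = 12∠-41.1° V = 9.043 - j7.889 V.
Step 5 — Current: I = V / Z = 0.001226 + j0.0004715 A = 0.001313∠21.0° A.
Step 6 — Complex power: S = V·I* = 0.007364 - j0.01393 VA.
Step 7 — Real power: P = Re(S) = 0.007364 W.
Step 8 — Reactive power: Q = Im(S) = -0.01393 VAR.
Step 9 — Apparent power: |S| = 0.01576 VA.
Step 10 — Power factor: PF = P/|S| = 0.4673 (leading).

(a) P = 0.007364 W  (b) Q = -0.01393 VAR  (c) S = 0.01576 VA  (d) PF = 0.4673 (leading)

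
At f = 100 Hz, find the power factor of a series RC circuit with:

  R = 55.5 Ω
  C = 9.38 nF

Step 1 — Angular frequency: ω = 2π·f = 2π·100 = 628.3 rad/s.
Step 2 — Component impedances:
  R: Z = R = 55.5 Ω
  C: Z = 1/(jωC) = -j/(ω·C) = 0 - j1.697e+05 Ω
Step 3 — Series combination: Z_total = R + C = 55.5 - j1.697e+05 Ω = 1.697e+05∠-90.0° Ω.
Step 4 — Power factor: PF = cos(φ) = Re(Z)/|Z| = 55.5/1.6967e+05 = 0.0003271.
Step 5 — Type: Im(Z) = -1.697e+05 ⇒ leading (phase φ = -90.0°).

PF = 0.0003271 (leading, φ = -90.0°)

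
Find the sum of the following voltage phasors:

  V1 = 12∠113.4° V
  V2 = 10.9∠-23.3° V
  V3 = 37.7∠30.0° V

Step 1 — Convert each phasor to rectangular form:
  V1 = 12·(cos(113.4°) + j·sin(113.4°)) = -4.766 + j11.01 V
  V2 = 10.9·(cos(-23.3°) + j·sin(-23.3°)) = 10.01 - j4.311 V
  V3 = 37.7·(cos(30.0°) + j·sin(30.0°)) = 32.65 + j18.85 V
Step 2 — Sum components: V_total = 37.89 + j25.55 V.
Step 3 — Convert to polar: |V_total| = 45.7 V, ∠V_total = 34.0°.

V_total = 45.7∠34.0° V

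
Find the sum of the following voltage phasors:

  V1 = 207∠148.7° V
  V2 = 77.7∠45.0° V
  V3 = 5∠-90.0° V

Step 1 — Convert each phasor to rectangular form:
  V1 = 207·(cos(148.7°) + j·sin(148.7°)) = -176.9 + j107.5 V
  V2 = 77.7·(cos(45.0°) + j·sin(45.0°)) = 54.94 + j54.94 V
  V3 = 5·(cos(-90.0°) + j·sin(-90.0°)) = 0 - j5 V
Step 2 — Sum components: V_total = -121.9 + j157.5 V.
Step 3 — Convert to polar: |V_total| = 199.2 V, ∠V_total = 127.7°.

V_total = 199.2∠127.7° V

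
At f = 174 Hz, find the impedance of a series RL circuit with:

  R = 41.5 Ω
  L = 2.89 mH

Step 1 — Angular frequency: ω = 2π·f = 2π·174 = 1093 rad/s.
Step 2 — Component impedances:
  R: Z = R = 41.5 Ω
  L: Z = jωL = j·1093·0.00289 = 0 + j3.16 Ω
Step 3 — Series combination: Z_total = R + L = 41.5 + j3.16 Ω = 41.62∠4.4° Ω.

Z = 41.5 + j3.16 Ω = 41.62∠4.4° Ω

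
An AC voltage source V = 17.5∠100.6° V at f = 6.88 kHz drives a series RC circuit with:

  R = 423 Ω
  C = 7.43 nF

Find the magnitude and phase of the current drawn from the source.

Step 1 — Angular frequency: ω = 2π·f = 2π·6880 = 4.323e+04 rad/s.
Step 2 — Component impedances:
  R: Z = R = 423 Ω
  C: Z = 1/(jωC) = -j/(ω·C) = 0 - j3113 Ω
Step 3 — Series combination: Z_total = R + C = 423 - j3113 Ω = 3142∠-82.3° Ω.
Step 4 — Source phasor: V = 17.5∠100.6° V = -3.219 + j17.2 V.
Step 5 — Ohm's law: I = V / Z_total = (-3.219 + j17.2) / (423 - j3113) = -0.005563 - j0.0002782 A.
Step 6 — Convert to polar: |I| = 0.00557 A, ∠I = -177.1°.

I = 0.00557∠-177.1° A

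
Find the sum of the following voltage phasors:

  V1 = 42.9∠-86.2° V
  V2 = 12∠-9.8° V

Step 1 — Convert each phasor to rectangular form:
  V1 = 42.9·(cos(-86.2°) + j·sin(-86.2°)) = 2.843 - j42.81 V
  V2 = 12·(cos(-9.8°) + j·sin(-9.8°)) = 11.82 - j2.043 V
Step 2 — Sum components: V_total = 14.67 - j44.85 V.
Step 3 — Convert to polar: |V_total| = 47.19 V, ∠V_total = -71.9°.

V_total = 47.19∠-71.9° V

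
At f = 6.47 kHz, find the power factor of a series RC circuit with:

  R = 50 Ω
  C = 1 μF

Step 1 — Angular frequency: ω = 2π·f = 2π·6470 = 4.065e+04 rad/s.
Step 2 — Component impedances:
  R: Z = R = 50 Ω
  C: Z = 1/(jωC) = -j/(ω·C) = 0 - j24.6 Ω
Step 3 — Series combination: Z_total = R + C = 50 - j24.6 Ω = 55.72∠-26.2° Ω.
Step 4 — Power factor: PF = cos(φ) = Re(Z)/|Z| = 50/55.72 = 0.8973.
Step 5 — Type: Im(Z) = -24.6 ⇒ leading (phase φ = -26.2°).

PF = 0.8973 (leading, φ = -26.2°)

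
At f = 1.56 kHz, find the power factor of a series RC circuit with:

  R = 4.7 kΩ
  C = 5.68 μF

Step 1 — Angular frequency: ω = 2π·f = 2π·1560 = 9802 rad/s.
Step 2 — Component impedances:
  R: Z = R = 4700 Ω
  C: Z = 1/(jωC) = -j/(ω·C) = 0 - j17.96 Ω
Step 3 — Series combination: Z_total = R + C = 4700 - j17.96 Ω = 4700∠-0.2° Ω.
Step 4 — Power factor: PF = cos(φ) = Re(Z)/|Z| = 4700/4700 = 1.
Step 5 — Type: Im(Z) = -17.96 ⇒ leading (phase φ = -0.2°).

PF = 1 (leading, φ = -0.2°)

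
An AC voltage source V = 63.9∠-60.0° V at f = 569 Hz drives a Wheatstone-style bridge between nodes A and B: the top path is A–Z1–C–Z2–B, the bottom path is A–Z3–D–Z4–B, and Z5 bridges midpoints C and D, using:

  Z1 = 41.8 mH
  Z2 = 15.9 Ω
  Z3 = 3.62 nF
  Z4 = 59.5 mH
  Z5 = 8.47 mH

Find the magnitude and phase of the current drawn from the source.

Step 1 — Angular frequency: ω = 2π·f = 2π·569 = 3575 rad/s.
Step 2 — Component impedances:
  Z1: Z = jωL = j·3575·0.0418 = 0 + j149.4 Ω
  Z2: Z = R = 15.9 Ω
  Z3: Z = 1/(jωC) = -j/(ω·C) = 0 - j7.727e+04 Ω
  Z4: Z = jωL = j·3575·0.0595 = 0 + j212.7 Ω
  Z5: Z = jωL = j·3575·0.00847 = 0 + j30.28 Ω
Step 3 — Bridge requires nodal analysis (the Z5 bridge couples midpoints C and D, so the two paths cannot be reduced to a simple series/parallel combination). Setting node B to ground and injecting 1 A at node A, the 3-node admittance system at A, C, D solves to V_A = Z_AB = 15.84 + j150.8 Ω = 151.6∠84.0° Ω.
Step 4 — Source phasor: V = 63.9∠-60.0° V = 31.95 - j55.34 V.
Step 5 — Ohm's law: I = V / Z_total = (31.95 - j55.34) / (15.84 + j150.8) = -0.341 - j0.2477 A.
Step 6 — Convert to polar: |I| = 0.4215 A, ∠I = -144.0°.

I = 0.4215∠-144.0° A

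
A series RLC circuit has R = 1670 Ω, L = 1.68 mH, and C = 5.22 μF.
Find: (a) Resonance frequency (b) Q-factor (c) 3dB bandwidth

Step 1 — Resonance: ω₀ = 1/√(LC) = 1/√(0.00168·5.22e-06) = 1.068e+04 rad/s.
Step 2 — f₀ = ω₀/(2π) = 1700 Hz.
Step 3 — Series Q: Q = ω₀L/R = 1.068e+04·0.00168/1670 = 0.01074.
Step 4 — Bandwidth: Δω = ω₀/Q = 9.94e+05 rad/s; BW = Δω/(2π) = 1.582e+05 Hz.

(a) f₀ = 1700 Hz  (b) Q = 0.01074  (c) BW = 1.582e+05 Hz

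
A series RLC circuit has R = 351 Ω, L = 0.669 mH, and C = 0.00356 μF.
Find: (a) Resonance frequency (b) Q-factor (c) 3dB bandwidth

Step 1 — Resonance condition Im(Z)=0 gives ω₀ = 1/√(LC).
Step 2 — ω₀ = 1/√(0.000669·3.56e-09) = 6.48e+05 rad/s.
Step 3 — f₀ = ω₀/(2π) = 1.031e+05 Hz.
Step 4 — Series Q: Q = ω₀L/R = 6.48e+05·0.000669/351 = 1.235.
Step 5 — 3dB bandwidth: Δω = ω₀/Q = 5.247e+05 rad/s; BW = Δω/(2π) = 8.35e+04 Hz.

(a) f₀ = 1.031e+05 Hz  (b) Q = 1.235  (c) BW = 8.35e+04 Hz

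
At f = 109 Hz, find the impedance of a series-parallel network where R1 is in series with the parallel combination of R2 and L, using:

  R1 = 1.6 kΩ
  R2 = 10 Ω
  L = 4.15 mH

Step 1 — Angular frequency: ω = 2π·f = 2π·109 = 684.9 rad/s.
Step 2 — Component impedances:
  R1: Z = R = 1600 Ω
  R2: Z = R = 10 Ω
  L: Z = jωL = j·684.9·0.00415 = 0 + j2.842 Ω
Step 3 — Parallel branch: R2 || L = 1/(1/R2 + 1/L) = 0.7474 + j2.63 Ω.
Step 4 — Series with R1: Z_total = R1 + (R2 || L) = 1601 + j2.63 Ω = 1601∠0.1° Ω.

Z = 1601 + j2.63 Ω = 1601∠0.1° Ω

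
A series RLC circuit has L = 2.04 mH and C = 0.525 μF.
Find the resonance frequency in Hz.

Step 1 — Resonance condition Im(Z)=0 gives ω₀ = 1/√(LC).
Step 2 — ω₀ = 1/√(0.00204·5.25e-07) = 3.056e+04 rad/s.
Step 3 — f₀ = ω₀/(2π) = 4863 Hz.

f₀ = 4863 Hz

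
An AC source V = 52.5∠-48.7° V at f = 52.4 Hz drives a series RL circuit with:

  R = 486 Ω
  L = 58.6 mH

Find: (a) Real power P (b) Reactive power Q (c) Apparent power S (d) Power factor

Step 1 — Angular frequency: ω = 2π·f = 2π·52.4 = 329.2 rad/s.
Step 2 — Component impedances:
  R: Z = R = 486 Ω
  L: Z = jωL = j·329.2·0.0586 = 0 + j19.29 Ω
Step 3 — Series combination: Z_total = R + L = 486 + j19.29 Ω = 486.4∠2.3° Ω.
Step 4 — Source phasor: V = 52.5∠-48.7° V = 34.65 - j39.44 V.
Step 5 — Current: I = V / Z = 0.06797 - j0.08385 A = 0.1079∠-51.0° A.
Step 6 — Complex power: S = V·I* = 5.662 + j0.2248 VA.
Step 7 — Real power: P = Re(S) = 5.662 W.
Step 8 — Reactive power: Q = Im(S) = 0.2248 VAR.
Step 9 — Apparent power: |S| = 5.667 VA.
Step 10 — Power factor: PF = P/|S| = 0.9992 (lagging).

(a) P = 5.662 W  (b) Q = 0.2248 VAR  (c) S = 5.667 VA  (d) PF = 0.9992 (lagging)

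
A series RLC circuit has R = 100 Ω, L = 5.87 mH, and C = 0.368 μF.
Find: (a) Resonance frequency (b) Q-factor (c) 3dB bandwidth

Step 1 — Resonance: ω₀ = 1/√(LC) = 1/√(0.00587·3.68e-07) = 2.152e+04 rad/s.
Step 2 — f₀ = ω₀/(2π) = 3424 Hz.
Step 3 — Series Q: Q = ω₀L/R = 2.152e+04·0.00587/100 = 1.263.
Step 4 — Bandwidth: Δω = ω₀/Q = 1.704e+04 rad/s; BW = Δω/(2π) = 2711 Hz.

(a) f₀ = 3424 Hz  (b) Q = 1.263  (c) BW = 2711 Hz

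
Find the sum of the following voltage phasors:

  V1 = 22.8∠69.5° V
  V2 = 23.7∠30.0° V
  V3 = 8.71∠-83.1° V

Step 1 — Convert each phasor to rectangular form:
  V1 = 22.8·(cos(69.5°) + j·sin(69.5°)) = 7.985 + j21.36 V
  V2 = 23.7·(cos(30.0°) + j·sin(30.0°)) = 20.52 + j11.85 V
  V3 = 8.71·(cos(-83.1°) + j·sin(-83.1°)) = 1.046 - j8.647 V
Step 2 — Sum components: V_total = 29.56 + j24.56 V.
Step 3 — Convert to polar: |V_total| = 38.43 V, ∠V_total = 39.7°.

V_total = 38.43∠39.7° V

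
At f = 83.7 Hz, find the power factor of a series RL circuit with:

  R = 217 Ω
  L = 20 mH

Step 1 — Angular frequency: ω = 2π·f = 2π·83.7 = 525.9 rad/s.
Step 2 — Component impedances:
  R: Z = R = 217 Ω
  L: Z = jωL = j·525.9·0.02 = 0 + j10.52 Ω
Step 3 — Series combination: Z_total = R + L = 217 + j10.52 Ω = 217.3∠2.8° Ω.
Step 4 — Power factor: PF = cos(φ) = Re(Z)/|Z| = 217/217.25 = 0.9988.
Step 5 — Type: Im(Z) = 10.52 ⇒ lagging (phase φ = 2.8°).

PF = 0.9988 (lagging, φ = 2.8°)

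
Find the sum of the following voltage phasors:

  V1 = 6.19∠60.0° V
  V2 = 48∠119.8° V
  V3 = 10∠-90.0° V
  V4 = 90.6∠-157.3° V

Step 1 — Convert each phasor to rectangular form:
  V1 = 6.19·(cos(60.0°) + j·sin(60.0°)) = 3.095 + j5.361 V
  V2 = 48·(cos(119.8°) + j·sin(119.8°)) = -23.85 + j41.65 V
  V3 = 10·(cos(-90.0°) + j·sin(-90.0°)) = 0 - j10 V
  V4 = 90.6·(cos(-157.3°) + j·sin(-157.3°)) = -83.58 - j34.96 V
Step 2 — Sum components: V_total = -104.3 + j2.05 V.
Step 3 — Convert to polar: |V_total| = 104.4 V, ∠V_total = 178.9°.

V_total = 104.4∠178.9° V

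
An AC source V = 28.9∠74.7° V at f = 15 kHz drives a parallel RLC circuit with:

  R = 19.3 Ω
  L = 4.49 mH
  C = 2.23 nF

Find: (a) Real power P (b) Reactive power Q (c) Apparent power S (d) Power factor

Step 1 — Angular frequency: ω = 2π·f = 2π·1.5e+04 = 9.425e+04 rad/s.
Step 2 — Component impedances:
  R: Z = R = 19.3 Ω
  L: Z = jωL = j·9.425e+04·0.00449 = 0 + j423.2 Ω
  C: Z = 1/(jωC) = -j/(ω·C) = 0 - j4758 Ω
Step 3 — Parallel combination: 1/Z_total = 1/R + 1/L + 1/C; Z_total = 19.27 + j0.8006 Ω = 19.28∠2.4° Ω.
Step 4 — Source phasor: V = 28.9∠74.7° V = 7.626 + j27.88 V.
Step 5 — Current: I = V / Z = 0.4551 + j1.428 A = 1.499∠72.3° A.
Step 6 — Complex power: S = V·I* = 43.28 + j1.798 VA.
Step 7 — Real power: P = Re(S) = 43.28 W.
Step 8 — Reactive power: Q = Im(S) = 1.798 VAR.
Step 9 — Apparent power: |S| = 43.31 VA.
Step 10 — Power factor: PF = P/|S| = 0.9991 (lagging).

(a) P = 43.28 W  (b) Q = 1.798 VAR  (c) S = 43.31 VA  (d) PF = 0.9991 (lagging)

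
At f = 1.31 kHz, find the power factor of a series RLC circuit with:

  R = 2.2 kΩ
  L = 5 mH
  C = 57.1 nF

Step 1 — Angular frequency: ω = 2π·f = 2π·1310 = 8231 rad/s.
Step 2 — Component impedances:
  R: Z = R = 2200 Ω
  L: Z = jωL = j·8231·0.005 = 0 + j41.15 Ω
  C: Z = 1/(jωC) = -j/(ω·C) = 0 - j2128 Ω
Step 3 — Series combination: Z_total = R + L + C = 2200 - j2087 Ω = 3032∠-43.5° Ω.
Step 4 — Power factor: PF = cos(φ) = Re(Z)/|Z| = 2200/3032 = 0.7256.
Step 5 — Type: Im(Z) = -2087 ⇒ leading (phase φ = -43.5°).

PF = 0.7256 (leading, φ = -43.5°)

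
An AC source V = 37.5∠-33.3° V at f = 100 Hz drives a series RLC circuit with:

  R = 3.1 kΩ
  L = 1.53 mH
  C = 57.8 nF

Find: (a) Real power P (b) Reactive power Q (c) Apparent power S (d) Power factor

Step 1 — Angular frequency: ω = 2π·f = 2π·100 = 628.3 rad/s.
Step 2 — Component impedances:
  R: Z = R = 3100 Ω
  L: Z = jωL = j·628.3·0.00153 = 0 + j0.9613 Ω
  C: Z = 1/(jωC) = -j/(ω·C) = 0 - j2.754e+04 Ω
Step 3 — Series combination: Z_total = R + L + C = 3100 - j2.753e+04 Ω = 2.771e+04∠-83.6° Ω.
Step 4 — Source phasor: V = 37.5∠-33.3° V = 31.34 - j20.59 V.
Step 5 — Current: I = V / Z = 0.0008649 + j0.001041 A = 0.001353∠50.3° A.
Step 6 — Complex power: S = V·I* = 0.005678 - j0.05043 VA.
Step 7 — Real power: P = Re(S) = 0.005678 W.
Step 8 — Reactive power: Q = Im(S) = -0.05043 VAR.
Step 9 — Apparent power: |S| = 0.05075 VA.
Step 10 — Power factor: PF = P/|S| = 0.1119 (leading).

(a) P = 0.005678 W  (b) Q = -0.05043 VAR  (c) S = 0.05075 VA  (d) PF = 0.1119 (leading)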